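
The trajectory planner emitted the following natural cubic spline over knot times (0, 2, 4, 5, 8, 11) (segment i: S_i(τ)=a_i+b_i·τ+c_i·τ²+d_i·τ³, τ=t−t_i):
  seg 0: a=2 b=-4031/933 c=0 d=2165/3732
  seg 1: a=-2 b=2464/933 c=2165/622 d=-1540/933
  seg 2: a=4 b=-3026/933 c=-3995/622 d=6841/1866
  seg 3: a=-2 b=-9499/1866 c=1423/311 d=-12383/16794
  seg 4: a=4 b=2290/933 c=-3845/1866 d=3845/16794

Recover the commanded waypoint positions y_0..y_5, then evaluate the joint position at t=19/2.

y_0=2 y_1=-2 y_2=4 y_3=-2 y_4=4 y_5=-1
S(19/2) = 18999/4976

y_0 = S_0(0) = a_0 = 2
y_1 = S_1(0) = a_1 = -2
y_2 = S_2(0) = a_2 = 4
y_3 = S_3(0) = a_3 = -2
y_4 = S_4(0) = a_4 = 4
y_5 = S_4(3) = -1
t_q=19/2 is in segment 4 (τ=3/2); S_4(τ)=18999/4976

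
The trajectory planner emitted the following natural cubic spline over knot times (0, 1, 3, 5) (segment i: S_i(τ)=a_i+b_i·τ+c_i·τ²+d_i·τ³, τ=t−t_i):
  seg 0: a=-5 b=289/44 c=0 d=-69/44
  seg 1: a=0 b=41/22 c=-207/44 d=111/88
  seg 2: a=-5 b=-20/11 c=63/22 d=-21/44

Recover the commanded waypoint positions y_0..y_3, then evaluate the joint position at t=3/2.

y_0=-5 y_1=0 y_2=-5 y_3=-1
S(3/2) = -61/704

y_0 = S_0(0) = a_0 = -5
y_1 = S_1(0) = a_1 = 0
y_2 = S_2(0) = a_2 = -5
y_3 = S_2(2) = -1
t_q=3/2 is in segment 1 (τ=1/2); S_1(τ)=-61/704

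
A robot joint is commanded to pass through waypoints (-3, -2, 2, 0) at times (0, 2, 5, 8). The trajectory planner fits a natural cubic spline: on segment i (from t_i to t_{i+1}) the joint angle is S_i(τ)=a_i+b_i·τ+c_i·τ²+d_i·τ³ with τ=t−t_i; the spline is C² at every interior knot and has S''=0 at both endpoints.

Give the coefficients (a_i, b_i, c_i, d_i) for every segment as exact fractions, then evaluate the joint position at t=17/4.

Δ: Δ0=1/2, Δ1=4/3, Δ2=-2/3
row 1: diag=10, rhs=5; c'=3/10, d'=1/2
row 2: denom=12−3·3/10=111/10; d'=(-12−3·1/2)/(111/10)=-45/37
back: M2=-45/37
back: M1=1/2−3/10·-45/37=32/37
M: M0=0, M1=32/37, M2=-45/37, M3=0
seg 0: a=-3, c=M0/2=0, d=(M1−M0)/(6·2)=8/111, b=Δ0−h0·(2M0+M1)/6=47/222
seg 1: a=-2, c=M1/2=16/37, d=(M2−M1)/(6·3)=-77/666, b=Δ1−h1·(2M1+M2)/6=239/222
seg 2: a=2, c=M2/2=-45/74, d=(M3−M2)/(6·3)=5/74, b=Δ2−h2·(2M2+M3)/6=61/111
t_q=17/4 → seg 1, τ=9/4; S=-2+239/222·τ+16/37·τ²+-77/666·τ³=6131/4736

  seg 0: a=-3 b=47/222 c=0 d=8/111
  seg 1: a=-2 b=239/222 c=16/37 d=-77/666
  seg 2: a=2 b=61/111 c=-45/74 d=5/74
S(17/4) = 6131/4736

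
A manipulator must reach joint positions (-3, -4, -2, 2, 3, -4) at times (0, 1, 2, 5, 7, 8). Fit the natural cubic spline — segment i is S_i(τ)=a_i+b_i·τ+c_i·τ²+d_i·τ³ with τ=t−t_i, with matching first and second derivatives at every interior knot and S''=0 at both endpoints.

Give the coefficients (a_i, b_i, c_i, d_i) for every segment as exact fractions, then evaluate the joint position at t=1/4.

  seg 0: a=-3 b=-2077/1140 c=0 d=937/1140
  seg 1: a=-4 b=367/570 c=937/380 d=-253/228
  seg 2: a=-2 b=2561/1140 c=-82/95 d=637/3420
  seg 3: a=2 b=239/114 c=309/380 d=-1837/2280
  seg 4: a=3 b=-1231/285 c=-382/95 d=382/285
S(1/4) = -16745/4864

Δ: Δ0=-1, Δ1=2, Δ2=4/3, Δ3=1/2, Δ4=-7
row 1: diag=4, rhs=18; c'=1/4, d'=9/2
row 2: denom=8−1·1/4=31/4; d'=(-4−1·9/2)/(31/4)=-34/31
row 3: denom=10−3·12/31=274/31; d'=(-5−3·-34/31)/(274/31)=-53/274
row 4: denom=6−2·31/137=760/137; d'=(-45−2·-53/274)/(760/137)=-764/95
back: M4=-764/95
back: M3=-53/274−31/137·-764/95=309/190
back: M2=-34/31−12/31·309/190=-164/95
back: M1=9/2−1/4·-164/95=937/190
M: M0=0, M1=937/190, M2=-164/95, M3=309/190, M4=-764/95, M5=0
seg 0: a=-3, c=M0/2=0, d=(M1−M0)/(6·1)=937/1140, b=Δ0−h0·(2M0+M1)/6=-2077/1140
seg 1: a=-4, c=M1/2=937/380, d=(M2−M1)/(6·1)=-253/228, b=Δ1−h1·(2M1+M2)/6=367/570
seg 2: a=-2, c=M2/2=-82/95, d=(M3−M2)/(6·3)=637/3420, b=Δ2−h2·(2M2+M3)/6=2561/1140
seg 3: a=2, c=M3/2=309/380, d=(M4−M3)/(6·2)=-1837/2280, b=Δ3−h3·(2M3+M4)/6=239/114
seg 4: a=3, c=M4/2=-382/95, d=(M5−M4)/(6·1)=382/285, b=Δ4−h4·(2M4+M5)/6=-1231/285
t_q=1/4 → seg 0, τ=1/4; S=-3+-2077/1140·τ+0·τ²+937/1140·τ³=-16745/4864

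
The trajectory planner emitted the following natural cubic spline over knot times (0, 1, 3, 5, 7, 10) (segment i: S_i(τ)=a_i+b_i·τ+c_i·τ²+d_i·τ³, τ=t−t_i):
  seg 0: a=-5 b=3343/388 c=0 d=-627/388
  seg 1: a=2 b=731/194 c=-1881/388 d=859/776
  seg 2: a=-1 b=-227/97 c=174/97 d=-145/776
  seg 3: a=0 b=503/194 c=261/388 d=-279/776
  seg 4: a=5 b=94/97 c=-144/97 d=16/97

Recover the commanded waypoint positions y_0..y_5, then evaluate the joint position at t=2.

y_0 = S_0(0) = a_0 = -5
y_1 = S_1(0) = a_1 = 2
y_2 = S_2(0) = a_2 = -1
y_3 = S_3(0) = a_3 = 0
y_4 = S_4(0) = a_4 = 5
y_5 = S_4(3) = -1
t_q=2 is in segment 1 (τ=1); S_1(τ)=1573/776

y_0=-5 y_1=2 y_2=-1 y_3=0 y_4=5 y_5=-1
S(2) = 1573/776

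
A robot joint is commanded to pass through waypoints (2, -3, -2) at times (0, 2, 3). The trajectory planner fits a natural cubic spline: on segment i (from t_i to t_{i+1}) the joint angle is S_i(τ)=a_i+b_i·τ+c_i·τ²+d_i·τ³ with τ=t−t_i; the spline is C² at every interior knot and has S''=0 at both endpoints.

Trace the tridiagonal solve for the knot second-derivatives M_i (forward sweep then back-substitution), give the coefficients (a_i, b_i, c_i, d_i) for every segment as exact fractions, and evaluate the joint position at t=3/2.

  seg 0: a=2 b=-11/3 c=0 d=7/24
  seg 1: a=-3 b=-1/6 c=7/4 d=-7/12
S(3/2) = -161/64

Δ: Δ0=-5/2, Δ1=1
row 1: diag=6, rhs=21; c'=1/6, d'=7/2
back: M1=7/2
M: M0=0, M1=7/2, M2=0
seg 0: a=2, c=M0/2=0, d=(M1−M0)/(6·2)=7/24, b=Δ0−h0·(2M0+M1)/6=-11/3
seg 1: a=-3, c=M1/2=7/4, d=(M2−M1)/(6·1)=-7/12, b=Δ1−h1·(2M1+M2)/6=-1/6
t_q=3/2 → seg 0, τ=3/2; S=2+-11/3·τ+0·τ²+7/24·τ³=-161/64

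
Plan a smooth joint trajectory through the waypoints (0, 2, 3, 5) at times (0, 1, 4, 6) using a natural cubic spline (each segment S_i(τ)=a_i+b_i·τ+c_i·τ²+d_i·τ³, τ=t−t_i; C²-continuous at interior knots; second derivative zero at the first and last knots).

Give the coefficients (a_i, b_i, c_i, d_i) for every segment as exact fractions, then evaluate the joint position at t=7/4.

Δ: Δ0=2, Δ1=1/3, Δ2=1
row 1: diag=8, rhs=-10; c'=3/8, d'=-5/4
row 2: denom=10−3·3/8=71/8; d'=(4−3·-5/4)/(71/8)=62/71
back: M2=62/71
back: M1=-5/4−3/8·62/71=-112/71
M: M0=0, M1=-112/71, M2=62/71, M3=0
seg 0: a=0, c=M0/2=0, d=(M1−M0)/(6·1)=-56/213, b=Δ0−h0·(2M0+M1)/6=482/213
seg 1: a=2, c=M1/2=-56/71, d=(M2−M1)/(6·3)=29/213, b=Δ1−h1·(2M1+M2)/6=314/213
seg 2: a=3, c=M2/2=31/71, d=(M3−M2)/(6·2)=-31/426, b=Δ2−h2·(2M2+M3)/6=89/213
t_q=7/4 → seg 1, τ=3/4; S=2+314/213·τ+-56/71·τ²+29/213·τ³=12357/4544

  seg 0: a=0 b=482/213 c=0 d=-56/213
  seg 1: a=2 b=314/213 c=-56/71 d=29/213
  seg 2: a=3 b=89/213 c=31/71 d=-31/426
S(7/4) = 12357/4544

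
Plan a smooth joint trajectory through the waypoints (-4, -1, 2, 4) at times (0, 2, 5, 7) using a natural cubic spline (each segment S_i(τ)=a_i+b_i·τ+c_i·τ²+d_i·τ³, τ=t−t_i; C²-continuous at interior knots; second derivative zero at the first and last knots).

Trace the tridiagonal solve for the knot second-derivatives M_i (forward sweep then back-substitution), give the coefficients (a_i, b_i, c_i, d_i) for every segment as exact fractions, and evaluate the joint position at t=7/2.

Δ: Δ0=3/2, Δ1=1, Δ2=1
row 1: diag=10, rhs=-3; c'=3/10, d'=-3/10
row 2: denom=10−3·3/10=91/10; d'=(0−3·-3/10)/(91/10)=9/91
back: M2=9/91
back: M1=-3/10−3/10·9/91=-30/91
M: M0=0, M1=-30/91, M2=9/91, M3=0
seg 0: a=-4, c=M0/2=0, d=(M1−M0)/(6·2)=-5/182, b=Δ0−h0·(2M0+M1)/6=293/182
seg 1: a=-1, c=M1/2=-15/91, d=(M2−M1)/(6·3)=1/42, b=Δ1−h1·(2M1+M2)/6=233/182
seg 2: a=2, c=M2/2=9/182, d=(M3−M2)/(6·2)=-3/364, b=Δ2−h2·(2M2+M3)/6=85/91
t_q=7/2 → seg 1, τ=3/2; S=-1+233/182·τ+-15/91·τ²+1/42·τ³=131/208

  seg 0: a=-4 b=293/182 c=0 d=-5/182
  seg 1: a=-1 b=233/182 c=-15/91 d=1/42
  seg 2: a=2 b=85/91 c=9/182 d=-3/364
S(7/2) = 131/208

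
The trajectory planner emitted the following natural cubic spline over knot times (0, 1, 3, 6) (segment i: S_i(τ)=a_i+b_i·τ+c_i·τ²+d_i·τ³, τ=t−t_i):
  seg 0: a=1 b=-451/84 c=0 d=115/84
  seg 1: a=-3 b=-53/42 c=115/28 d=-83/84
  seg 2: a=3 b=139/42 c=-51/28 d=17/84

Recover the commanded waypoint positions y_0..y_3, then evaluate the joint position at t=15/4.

y_0 = S_0(0) = a_0 = 1
y_1 = S_1(0) = a_1 = -3
y_2 = S_2(0) = a_2 = 3
y_3 = S_2(3) = 2
t_q=15/4 is in segment 2 (τ=3/4); S_2(τ)=1163/256

y_0=1 y_1=-3 y_2=3 y_3=2
S(15/4) = 1163/256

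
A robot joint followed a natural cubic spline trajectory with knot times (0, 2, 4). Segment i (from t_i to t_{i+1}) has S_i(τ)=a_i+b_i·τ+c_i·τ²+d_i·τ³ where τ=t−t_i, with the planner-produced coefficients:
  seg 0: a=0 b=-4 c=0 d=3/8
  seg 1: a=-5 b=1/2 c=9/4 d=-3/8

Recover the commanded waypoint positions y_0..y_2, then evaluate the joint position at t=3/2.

y_0 = S_0(0) = a_0 = 0
y_1 = S_1(0) = a_1 = -5
y_2 = S_1(2) = 2
t_q=3/2 is in segment 0 (τ=3/2); S_0(τ)=-303/64

y_0=0 y_1=-5 y_2=2
S(3/2) = -303/64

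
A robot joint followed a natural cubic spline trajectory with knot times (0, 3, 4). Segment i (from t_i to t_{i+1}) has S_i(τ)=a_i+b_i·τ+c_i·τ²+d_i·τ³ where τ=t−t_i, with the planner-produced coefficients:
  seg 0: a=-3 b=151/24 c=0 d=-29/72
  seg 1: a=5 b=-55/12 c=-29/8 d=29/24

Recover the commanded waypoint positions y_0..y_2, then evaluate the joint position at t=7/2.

y_0 = S_0(0) = a_0 = -3
y_1 = S_1(0) = a_1 = 5
y_2 = S_1(1) = -2
t_q=7/2 is in segment 1 (τ=1/2); S_1(τ)=125/64

y_0=-3 y_1=5 y_2=-2
S(7/2) = 125/64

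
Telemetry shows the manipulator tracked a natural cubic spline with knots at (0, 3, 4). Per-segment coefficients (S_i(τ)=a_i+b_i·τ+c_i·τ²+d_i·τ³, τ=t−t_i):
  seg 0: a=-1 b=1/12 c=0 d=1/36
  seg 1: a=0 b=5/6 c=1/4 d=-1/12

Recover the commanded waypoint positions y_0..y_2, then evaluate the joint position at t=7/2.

y_0 = S_0(0) = a_0 = -1
y_1 = S_1(0) = a_1 = 0
y_2 = S_1(1) = 1
t_q=7/2 is in segment 1 (τ=1/2); S_1(τ)=15/32

y_0=-1 y_1=0 y_2=1
S(7/2) = 15/32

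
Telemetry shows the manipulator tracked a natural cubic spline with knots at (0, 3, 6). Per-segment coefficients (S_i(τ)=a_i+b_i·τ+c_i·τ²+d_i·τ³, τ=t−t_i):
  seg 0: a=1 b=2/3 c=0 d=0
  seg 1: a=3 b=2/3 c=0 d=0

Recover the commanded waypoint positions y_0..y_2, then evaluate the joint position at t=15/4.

y_0=1 y_1=3 y_2=5
S(15/4) = 7/2

y_0 = S_0(0) = a_0 = 1
y_1 = S_1(0) = a_1 = 3
y_2 = S_1(3) = 5
t_q=15/4 is in segment 1 (τ=3/4); S_1(τ)=7/2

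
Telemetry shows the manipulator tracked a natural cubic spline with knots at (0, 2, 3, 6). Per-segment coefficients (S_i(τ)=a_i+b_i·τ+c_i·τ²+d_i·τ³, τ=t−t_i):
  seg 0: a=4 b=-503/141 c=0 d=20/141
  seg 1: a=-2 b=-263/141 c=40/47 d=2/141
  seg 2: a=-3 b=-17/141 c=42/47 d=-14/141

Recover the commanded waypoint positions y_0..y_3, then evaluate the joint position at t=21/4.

y_0=4 y_1=-2 y_2=-3 y_3=2
S(21/4) = 183/1504

y_0 = S_0(0) = a_0 = 4
y_1 = S_1(0) = a_1 = -2
y_2 = S_2(0) = a_2 = -3
y_3 = S_2(3) = 2
t_q=21/4 is in segment 2 (τ=9/4); S_2(τ)=183/1504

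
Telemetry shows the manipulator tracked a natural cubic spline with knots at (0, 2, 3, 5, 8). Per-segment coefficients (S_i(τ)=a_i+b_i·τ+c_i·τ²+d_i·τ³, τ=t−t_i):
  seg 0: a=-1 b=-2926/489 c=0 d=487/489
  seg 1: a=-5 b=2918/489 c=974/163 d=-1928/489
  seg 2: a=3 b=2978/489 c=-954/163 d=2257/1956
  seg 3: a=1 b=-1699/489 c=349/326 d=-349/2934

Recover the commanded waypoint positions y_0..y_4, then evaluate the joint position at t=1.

y_0 = S_0(0) = a_0 = -1
y_1 = S_1(0) = a_1 = -5
y_2 = S_2(0) = a_2 = 3
y_3 = S_3(0) = a_3 = 1
y_4 = S_3(3) = -3
t_q=1 is in segment 0 (τ=1); S_0(τ)=-976/163

y_0=-1 y_1=-5 y_2=3 y_3=1 y_4=-3
S(1) = -976/163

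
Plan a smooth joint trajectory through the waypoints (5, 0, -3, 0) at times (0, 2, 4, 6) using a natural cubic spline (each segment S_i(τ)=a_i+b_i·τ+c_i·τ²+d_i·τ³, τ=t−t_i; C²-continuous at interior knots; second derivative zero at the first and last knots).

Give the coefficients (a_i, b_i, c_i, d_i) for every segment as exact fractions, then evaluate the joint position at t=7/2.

Δ: Δ0=-5/2, Δ1=-3/2, Δ2=3/2
row 1: diag=8, rhs=6; c'=1/4, d'=3/4
row 2: denom=8−2·1/4=15/2; d'=(18−2·3/4)/(15/2)=11/5
back: M2=11/5
back: M1=3/4−1/4·11/5=1/5
M: M0=0, M1=1/5, M2=11/5, M3=0
seg 0: a=5, c=M0/2=0, d=(M1−M0)/(6·2)=1/60, b=Δ0−h0·(2M0+M1)/6=-77/30
seg 1: a=0, c=M1/2=1/10, d=(M2−M1)/(6·2)=1/6, b=Δ1−h1·(2M1+M2)/6=-71/30
seg 2: a=-3, c=M2/2=11/10, d=(M3−M2)/(6·2)=-11/60, b=Δ2−h2·(2M2+M3)/6=1/30
t_q=7/2 → seg 1, τ=3/2; S=0+-71/30·τ+1/10·τ²+1/6·τ³=-221/80

  seg 0: a=5 b=-77/30 c=0 d=1/60
  seg 1: a=0 b=-71/30 c=1/10 d=1/6
  seg 2: a=-3 b=1/30 c=11/10 d=-11/60
S(7/2) = -221/80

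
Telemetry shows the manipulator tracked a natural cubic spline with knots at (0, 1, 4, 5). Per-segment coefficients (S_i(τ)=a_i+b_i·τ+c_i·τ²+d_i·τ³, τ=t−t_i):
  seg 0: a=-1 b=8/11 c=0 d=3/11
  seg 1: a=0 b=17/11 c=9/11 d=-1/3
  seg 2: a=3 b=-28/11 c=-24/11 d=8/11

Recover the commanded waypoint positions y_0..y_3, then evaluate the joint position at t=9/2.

y_0=-1 y_1=0 y_2=3 y_3=-1
S(9/2) = 14/11

y_0 = S_0(0) = a_0 = -1
y_1 = S_1(0) = a_1 = 0
y_2 = S_2(0) = a_2 = 3
y_3 = S_2(1) = -1
t_q=9/2 is in segment 2 (τ=1/2); S_2(τ)=14/11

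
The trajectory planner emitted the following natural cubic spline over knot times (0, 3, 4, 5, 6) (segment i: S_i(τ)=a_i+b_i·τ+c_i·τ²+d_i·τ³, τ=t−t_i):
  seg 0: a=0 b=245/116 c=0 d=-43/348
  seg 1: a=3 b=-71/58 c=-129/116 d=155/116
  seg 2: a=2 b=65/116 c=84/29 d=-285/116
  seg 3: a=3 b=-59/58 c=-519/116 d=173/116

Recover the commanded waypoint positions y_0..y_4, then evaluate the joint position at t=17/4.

y_0=0 y_1=3 y_2=2 y_3=3 y_4=-1
S(17/4) = 16947/7424

y_0 = S_0(0) = a_0 = 0
y_1 = S_1(0) = a_1 = 3
y_2 = S_2(0) = a_2 = 2
y_3 = S_3(0) = a_3 = 3
y_4 = S_3(1) = -1
t_q=17/4 is in segment 2 (τ=1/4); S_2(τ)=16947/7424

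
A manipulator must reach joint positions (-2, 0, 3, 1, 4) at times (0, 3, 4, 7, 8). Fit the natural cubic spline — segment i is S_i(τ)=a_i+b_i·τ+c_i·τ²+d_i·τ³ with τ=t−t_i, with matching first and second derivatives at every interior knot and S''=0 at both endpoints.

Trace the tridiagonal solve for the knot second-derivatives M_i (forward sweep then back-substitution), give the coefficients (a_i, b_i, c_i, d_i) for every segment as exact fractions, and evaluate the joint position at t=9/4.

  seg 0: a=-2 b=-109/216 c=0 d=253/1944
  seg 1: a=0 b=325/108 c=253/216 d=-85/72
  seg 2: a=3 b=391/216 c=-64/27 d=1001/1944
  seg 3: a=1 b=161/108 c=163/72 d=-163/216
S(9/4) = -2539/1536

Δ: Δ0=2/3, Δ1=3, Δ2=-2/3, Δ3=3
row 1: diag=8, rhs=14; c'=1/8, d'=7/4
row 2: denom=8−1·1/8=63/8; d'=(-22−1·7/4)/(63/8)=-190/63
row 3: denom=8−3·8/21=48/7; d'=(22−3·-190/63)/(48/7)=163/36
back: M3=163/36
back: M2=-190/63−8/21·163/36=-128/27
back: M1=7/4−1/8·-128/27=253/108
M: M0=0, M1=253/108, M2=-128/27, M3=163/36, M4=0
seg 0: a=-2, c=M0/2=0, d=(M1−M0)/(6·3)=253/1944, b=Δ0−h0·(2M0+M1)/6=-109/216
seg 1: a=0, c=M1/2=253/216, d=(M2−M1)/(6·1)=-85/72, b=Δ1−h1·(2M1+M2)/6=325/108
seg 2: a=3, c=M2/2=-64/27, d=(M3−M2)/(6·3)=1001/1944, b=Δ2−h2·(2M2+M3)/6=391/216
seg 3: a=1, c=M3/2=163/72, d=(M4−M3)/(6·1)=-163/216, b=Δ3−h3·(2M3+M4)/6=161/108
t_q=9/4 → seg 0, τ=9/4; S=-2+-109/216·τ+0·τ²+253/1944·τ³=-2539/1536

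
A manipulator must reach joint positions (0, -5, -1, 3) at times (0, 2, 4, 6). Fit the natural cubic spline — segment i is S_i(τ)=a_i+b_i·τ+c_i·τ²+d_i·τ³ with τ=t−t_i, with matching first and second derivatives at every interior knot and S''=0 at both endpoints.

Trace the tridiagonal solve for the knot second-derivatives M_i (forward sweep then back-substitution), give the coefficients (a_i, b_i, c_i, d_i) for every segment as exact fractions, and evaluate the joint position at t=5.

  seg 0: a=0 b=-37/10 c=0 d=3/10
  seg 1: a=-5 b=-1/10 c=9/5 d=-3/8
  seg 2: a=-1 b=13/5 c=-9/20 d=3/40
S(5) = 49/40

Δ: Δ0=-5/2, Δ1=2, Δ2=2
row 1: diag=8, rhs=27; c'=1/4, d'=27/8
row 2: denom=8−2·1/4=15/2; d'=(0−2·27/8)/(15/2)=-9/10
back: M2=-9/10
back: M1=27/8−1/4·-9/10=18/5
M: M0=0, M1=18/5, M2=-9/10, M3=0
seg 0: a=0, c=M0/2=0, d=(M1−M0)/(6·2)=3/10, b=Δ0−h0·(2M0+M1)/6=-37/10
seg 1: a=-5, c=M1/2=9/5, d=(M2−M1)/(6·2)=-3/8, b=Δ1−h1·(2M1+M2)/6=-1/10
seg 2: a=-1, c=M2/2=-9/20, d=(M3−M2)/(6·2)=3/40, b=Δ2−h2·(2M2+M3)/6=13/5
t_q=5 → seg 2, τ=1; S=-1+13/5·τ+-9/20·τ²+3/40·τ³=49/40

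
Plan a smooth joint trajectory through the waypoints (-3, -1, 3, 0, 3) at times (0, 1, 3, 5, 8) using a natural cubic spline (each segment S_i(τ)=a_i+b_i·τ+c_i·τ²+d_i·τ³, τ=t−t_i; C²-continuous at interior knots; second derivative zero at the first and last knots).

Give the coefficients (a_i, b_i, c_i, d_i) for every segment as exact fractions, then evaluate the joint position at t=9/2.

Δ: Δ0=2, Δ1=2, Δ2=-3/2, Δ3=1
row 1: diag=6, rhs=0; c'=1/3, d'=0
row 2: denom=8−2·1/3=22/3; d'=(-21−2·0)/(22/3)=-63/22
row 3: denom=10−2·3/11=104/11; d'=(15−2·-63/22)/(104/11)=57/26
back: M3=57/26
back: M2=-63/22−3/11·57/26=-45/13
back: M1=0−1/3·-45/13=15/13
M: M0=0, M1=15/13, M2=-45/13, M3=57/26, M4=0
seg 0: a=-3, c=M0/2=0, d=(M1−M0)/(6·1)=5/26, b=Δ0−h0·(2M0+M1)/6=47/26
seg 1: a=-1, c=M1/2=15/26, d=(M2−M1)/(6·2)=-5/13, b=Δ1−h1·(2M1+M2)/6=31/13
seg 2: a=3, c=M2/2=-45/26, d=(M3−M2)/(6·2)=49/104, b=Δ2−h2·(2M2+M3)/6=1/13
seg 3: a=0, c=M3/2=57/52, d=(M4−M3)/(6·3)=-19/156, b=Δ3−h3·(2M3+M4)/6=-31/26
t_q=9/2 → seg 2, τ=3/2; S=3+1/13·τ+-45/26·τ²+49/104·τ³=675/832

  seg 0: a=-3 b=47/26 c=0 d=5/26
  seg 1: a=-1 b=31/13 c=15/26 d=-5/13
  seg 2: a=3 b=1/13 c=-45/26 d=49/104
  seg 3: a=0 b=-31/26 c=57/52 d=-19/156
S(9/2) = 675/832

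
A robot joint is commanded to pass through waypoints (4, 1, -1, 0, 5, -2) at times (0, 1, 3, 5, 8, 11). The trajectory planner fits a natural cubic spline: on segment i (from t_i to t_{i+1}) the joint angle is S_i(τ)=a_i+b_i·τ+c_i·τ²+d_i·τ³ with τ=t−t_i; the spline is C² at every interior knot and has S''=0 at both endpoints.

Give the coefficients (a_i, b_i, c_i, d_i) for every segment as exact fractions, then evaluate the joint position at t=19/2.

  seg 0: a=4 b=-15239/4596 c=0 d=1451/4596
  seg 1: a=1 b=-5443/2298 c=1451/1532 d=-151/1149
  seg 2: a=-1 b=-361/2298 c=243/1532 d=781/9192
  seg 3: a=0 b=1720/1149 c=256/383 d=-703/3447
  seg 4: a=5 b=1/1149 c=-447/383 d=149/1149
S(19/2) = 8619/3064

Δ: Δ0=-3, Δ1=-1, Δ2=1/2, Δ3=5/3, Δ4=-7/3
row 1: diag=6, rhs=12; c'=1/3, d'=2
row 2: denom=8−2·1/3=22/3; d'=(9−2·2)/(22/3)=15/22
row 3: denom=10−2·3/11=104/11; d'=(7−2·15/22)/(104/11)=31/52
row 4: denom=12−3·33/104=1149/104; d'=(-24−3·31/52)/(1149/104)=-894/383
back: M4=-894/383
back: M3=31/52−33/104·-894/383=512/383
back: M2=15/22−3/11·512/383=243/766
back: M1=2−1/3·243/766=1451/766
M: M0=0, M1=1451/766, M2=243/766, M3=512/383, M4=-894/383, M5=0
seg 0: a=4, c=M0/2=0, d=(M1−M0)/(6·1)=1451/4596, b=Δ0−h0·(2M0+M1)/6=-15239/4596
seg 1: a=1, c=M1/2=1451/1532, d=(M2−M1)/(6·2)=-151/1149, b=Δ1−h1·(2M1+M2)/6=-5443/2298
seg 2: a=-1, c=M2/2=243/1532, d=(M3−M2)/(6·2)=781/9192, b=Δ2−h2·(2M2+M3)/6=-361/2298
seg 3: a=0, c=M3/2=256/383, d=(M4−M3)/(6·3)=-703/3447, b=Δ3−h3·(2M3+M4)/6=1720/1149
seg 4: a=5, c=M4/2=-447/383, d=(M5−M4)/(6·3)=149/1149, b=Δ4−h4·(2M4+M5)/6=1/1149
t_q=19/2 → seg 4, τ=3/2; S=5+1/1149·τ+-447/383·τ²+149/1149·τ³=8619/3064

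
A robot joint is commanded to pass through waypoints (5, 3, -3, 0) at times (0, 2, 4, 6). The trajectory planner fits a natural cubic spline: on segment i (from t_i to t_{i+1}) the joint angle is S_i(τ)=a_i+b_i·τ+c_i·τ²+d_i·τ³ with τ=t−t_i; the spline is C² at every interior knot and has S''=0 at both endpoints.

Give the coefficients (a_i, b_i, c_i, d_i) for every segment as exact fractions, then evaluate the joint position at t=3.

Δ: Δ0=-1, Δ1=-3, Δ2=3/2
row 1: diag=8, rhs=-12; c'=1/4, d'=-3/2
row 2: denom=8−2·1/4=15/2; d'=(27−2·-3/2)/(15/2)=4
back: M2=4
back: M1=-3/2−1/4·4=-5/2
M: M0=0, M1=-5/2, M2=4, M3=0
seg 0: a=5, c=M0/2=0, d=(M1−M0)/(6·2)=-5/24, b=Δ0−h0·(2M0+M1)/6=-1/6
seg 1: a=3, c=M1/2=-5/4, d=(M2−M1)/(6·2)=13/24, b=Δ1−h1·(2M1+M2)/6=-8/3
seg 2: a=-3, c=M2/2=2, d=(M3−M2)/(6·2)=-1/3, b=Δ2−h2·(2M2+M3)/6=-7/6
t_q=3 → seg 1, τ=1; S=3+-8/3·τ+-5/4·τ²+13/24·τ³=-3/8

  seg 0: a=5 b=-1/6 c=0 d=-5/24
  seg 1: a=3 b=-8/3 c=-5/4 d=13/24
  seg 2: a=-3 b=-7/6 c=2 d=-1/3
S(3) = -3/8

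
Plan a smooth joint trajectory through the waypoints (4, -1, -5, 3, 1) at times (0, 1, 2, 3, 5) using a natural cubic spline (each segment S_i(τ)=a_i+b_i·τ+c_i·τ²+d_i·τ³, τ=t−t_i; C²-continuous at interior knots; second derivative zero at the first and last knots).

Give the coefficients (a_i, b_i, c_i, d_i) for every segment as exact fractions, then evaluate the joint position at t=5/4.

  seg 0: a=4 b=-186/43 c=0 d=-29/43
  seg 1: a=-1 b=-273/43 c=-87/43 d=188/43
  seg 2: a=-5 b=117/43 c=477/43 d=-250/43
  seg 3: a=3 b=321/43 c=-273/43 d=91/86
S(5/4) = -455/172

Δ: Δ0=-5, Δ1=-4, Δ2=8, Δ3=-1
row 1: diag=4, rhs=6; c'=1/4, d'=3/2
row 2: denom=4−1·1/4=15/4; d'=(72−1·3/2)/(15/4)=94/5
row 3: denom=6−1·4/15=86/15; d'=(-54−1·94/5)/(86/15)=-546/43
back: M3=-546/43
back: M2=94/5−4/15·-546/43=954/43
back: M1=3/2−1/4·954/43=-174/43
M: M0=0, M1=-174/43, M2=954/43, M3=-546/43, M4=0
seg 0: a=4, c=M0/2=0, d=(M1−M0)/(6·1)=-29/43, b=Δ0−h0·(2M0+M1)/6=-186/43
seg 1: a=-1, c=M1/2=-87/43, d=(M2−M1)/(6·1)=188/43, b=Δ1−h1·(2M1+M2)/6=-273/43
seg 2: a=-5, c=M2/2=477/43, d=(M3−M2)/(6·1)=-250/43, b=Δ2−h2·(2M2+M3)/6=117/43
seg 3: a=3, c=M3/2=-273/43, d=(M4−M3)/(6·2)=91/86, b=Δ3−h3·(2M3+M4)/6=321/43
t_q=5/4 → seg 1, τ=1/4; S=-1+-273/43·τ+-87/43·τ²+188/43·τ³=-455/172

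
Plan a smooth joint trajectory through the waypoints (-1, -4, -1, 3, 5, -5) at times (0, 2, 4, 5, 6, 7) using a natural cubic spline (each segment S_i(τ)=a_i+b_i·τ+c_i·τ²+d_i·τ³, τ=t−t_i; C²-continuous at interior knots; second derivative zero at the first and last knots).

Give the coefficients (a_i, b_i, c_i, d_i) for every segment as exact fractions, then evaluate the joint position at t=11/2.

  seg 0: a=-1 b=-331/157 c=0 d=191/1256
  seg 1: a=-4 b=-89/314 c=573/628 d=-13/1256
  seg 2: a=-1 b=509/157 c=267/314 d=-29/314
  seg 3: a=3 b=1465/314 c=90/157 d=-1017/314
  seg 4: a=5 b=-613/157 c=-2871/314 d=957/314
S(11/2) = 12739/2512

Δ: Δ0=-3/2, Δ1=3/2, Δ2=4, Δ3=2, Δ4=-10
row 1: diag=8, rhs=18; c'=1/4, d'=9/4
row 2: denom=6−2·1/4=11/2; d'=(15−2·9/4)/(11/2)=21/11
row 3: denom=4−1·2/11=42/11; d'=(-12−1·21/11)/(42/11)=-51/14
row 4: denom=4−1·11/42=157/42; d'=(-72−1·-51/14)/(157/42)=-2871/157
back: M4=-2871/157
back: M3=-51/14−11/42·-2871/157=180/157
back: M2=21/11−2/11·180/157=267/157
back: M1=9/4−1/4·267/157=573/314
M: M0=0, M1=573/314, M2=267/157, M3=180/157, M4=-2871/157, M5=0
seg 0: a=-1, c=M0/2=0, d=(M1−M0)/(6·2)=191/1256, b=Δ0−h0·(2M0+M1)/6=-331/157
seg 1: a=-4, c=M1/2=573/628, d=(M2−M1)/(6·2)=-13/1256, b=Δ1−h1·(2M1+M2)/6=-89/314
seg 2: a=-1, c=M2/2=267/314, d=(M3−M2)/(6·1)=-29/314, b=Δ2−h2·(2M2+M3)/6=509/157
seg 3: a=3, c=M3/2=90/157, d=(M4−M3)/(6·1)=-1017/314, b=Δ3−h3·(2M3+M4)/6=1465/314
seg 4: a=5, c=M4/2=-2871/314, d=(M5−M4)/(6·1)=957/314, b=Δ4−h4·(2M4+M5)/6=-613/157
t_q=11/2 → seg 3, τ=1/2; S=3+1465/314·τ+90/157·τ²+-1017/314·τ³=12739/2512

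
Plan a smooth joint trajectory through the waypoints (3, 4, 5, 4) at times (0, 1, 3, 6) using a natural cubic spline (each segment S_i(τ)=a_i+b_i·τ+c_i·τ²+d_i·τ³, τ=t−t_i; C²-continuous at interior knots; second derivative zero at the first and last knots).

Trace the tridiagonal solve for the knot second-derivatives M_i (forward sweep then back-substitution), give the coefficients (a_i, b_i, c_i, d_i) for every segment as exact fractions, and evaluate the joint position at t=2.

Δ: Δ0=1, Δ1=1/2, Δ2=-1/3
row 1: diag=6, rhs=-3; c'=1/3, d'=-1/2
row 2: denom=10−2·1/3=28/3; d'=(-5−2·-1/2)/(28/3)=-3/7
back: M2=-3/7
back: M1=-1/2−1/3·-3/7=-5/14
M: M0=0, M1=-5/14, M2=-3/7, M3=0
seg 0: a=3, c=M0/2=0, d=(M1−M0)/(6·1)=-5/84, b=Δ0−h0·(2M0+M1)/6=89/84
seg 1: a=4, c=M1/2=-5/28, d=(M2−M1)/(6·2)=-1/168, b=Δ1−h1·(2M1+M2)/6=37/42
seg 2: a=5, c=M2/2=-3/14, d=(M3−M2)/(6·3)=1/42, b=Δ2−h2·(2M2+M3)/6=2/21
t_q=2 → seg 1, τ=1; S=4+37/42·τ+-5/28·τ²+-1/168·τ³=263/56

  seg 0: a=3 b=89/84 c=0 d=-5/84
  seg 1: a=4 b=37/42 c=-5/28 d=-1/168
  seg 2: a=5 b=2/21 c=-3/14 d=1/42
S(2) = 263/56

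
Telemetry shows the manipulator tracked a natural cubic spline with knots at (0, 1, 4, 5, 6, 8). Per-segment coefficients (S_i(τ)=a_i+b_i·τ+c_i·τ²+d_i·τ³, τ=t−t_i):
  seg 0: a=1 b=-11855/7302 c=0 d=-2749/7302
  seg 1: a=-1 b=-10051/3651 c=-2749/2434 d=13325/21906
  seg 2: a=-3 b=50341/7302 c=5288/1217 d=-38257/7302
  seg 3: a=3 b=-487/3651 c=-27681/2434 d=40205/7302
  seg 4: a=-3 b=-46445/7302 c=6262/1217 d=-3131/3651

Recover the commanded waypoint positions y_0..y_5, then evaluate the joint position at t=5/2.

y_0 = S_0(0) = a_0 = 1
y_1 = S_1(0) = a_1 = -1
y_2 = S_2(0) = a_2 = -3
y_3 = S_3(0) = a_3 = 3
y_4 = S_4(0) = a_4 = -3
y_5 = S_4(2) = -2
t_q=5/2 is in segment 1 (τ=3/2); S_1(τ)=-109387/19472

y_0=1 y_1=-1 y_2=-3 y_3=3 y_4=-3 y_5=-2
S(5/2) = -109387/19472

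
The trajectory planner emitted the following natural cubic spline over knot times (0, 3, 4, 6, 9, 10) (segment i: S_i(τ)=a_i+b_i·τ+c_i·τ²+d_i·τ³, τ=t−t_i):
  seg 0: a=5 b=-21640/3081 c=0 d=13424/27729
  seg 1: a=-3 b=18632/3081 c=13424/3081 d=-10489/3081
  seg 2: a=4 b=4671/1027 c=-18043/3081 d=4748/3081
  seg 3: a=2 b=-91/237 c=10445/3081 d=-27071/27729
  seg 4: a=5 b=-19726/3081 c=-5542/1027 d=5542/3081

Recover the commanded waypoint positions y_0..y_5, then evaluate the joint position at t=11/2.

y_0 = S_0(0) = a_0 = 5
y_1 = S_1(0) = a_1 = -3
y_2 = S_2(0) = a_2 = 4
y_3 = S_3(0) = a_3 = 2
y_4 = S_4(0) = a_4 = 5
y_5 = S_4(1) = -5
t_q=11/2 is in segment 2 (τ=3/2); S_2(τ)=11695/4108

y_0=5 y_1=-3 y_2=4 y_3=2 y_4=5 y_5=-5
S(11/2) = 11695/4108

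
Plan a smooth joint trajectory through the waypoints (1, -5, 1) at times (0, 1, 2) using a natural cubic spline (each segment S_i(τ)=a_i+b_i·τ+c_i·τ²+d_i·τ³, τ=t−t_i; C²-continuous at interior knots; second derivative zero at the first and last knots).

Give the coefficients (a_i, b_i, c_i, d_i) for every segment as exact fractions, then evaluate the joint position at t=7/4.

Δ: Δ0=-6, Δ1=6
row 1: diag=4, rhs=72; c'=1/4, d'=18
back: M1=18
M: M0=0, M1=18, M2=0
seg 0: a=1, c=M0/2=0, d=(M1−M0)/(6·1)=3, b=Δ0−h0·(2M0+M1)/6=-9
seg 1: a=-5, c=M1/2=9, d=(M2−M1)/(6·1)=-3, b=Δ1−h1·(2M1+M2)/6=0
t_q=7/4 → seg 1, τ=3/4; S=-5+0·τ+9·τ²+-3·τ³=-77/64

  seg 0: a=1 b=-9 c=0 d=3
  seg 1: a=-5 b=0 c=9 d=-3
S(7/4) = -77/64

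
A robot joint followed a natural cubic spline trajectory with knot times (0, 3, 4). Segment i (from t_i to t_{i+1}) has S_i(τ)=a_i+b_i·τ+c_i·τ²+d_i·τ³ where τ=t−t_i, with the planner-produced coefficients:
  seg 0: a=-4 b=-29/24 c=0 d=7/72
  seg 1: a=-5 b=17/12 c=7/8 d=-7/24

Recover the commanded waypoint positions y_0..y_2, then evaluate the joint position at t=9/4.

y_0 = S_0(0) = a_0 = -4
y_1 = S_1(0) = a_1 = -5
y_2 = S_1(1) = -3
t_q=9/4 is in segment 0 (τ=9/4); S_0(τ)=-2873/512

y_0=-4 y_1=-5 y_2=-3
S(9/4) = -2873/512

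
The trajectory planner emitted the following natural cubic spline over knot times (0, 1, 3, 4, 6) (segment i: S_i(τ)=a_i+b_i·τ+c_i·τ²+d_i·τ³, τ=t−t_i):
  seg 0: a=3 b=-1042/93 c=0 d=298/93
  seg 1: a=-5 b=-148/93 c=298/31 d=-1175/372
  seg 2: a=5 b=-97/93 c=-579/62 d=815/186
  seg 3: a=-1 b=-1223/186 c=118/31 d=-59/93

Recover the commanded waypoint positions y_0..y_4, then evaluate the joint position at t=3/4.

y_0 = S_0(0) = a_0 = 3
y_1 = S_1(0) = a_1 = -5
y_2 = S_2(0) = a_2 = 5
y_3 = S_3(0) = a_3 = -1
y_4 = S_3(2) = -4
t_q=3/4 is in segment 0 (τ=3/4); S_0(τ)=-4019/992

y_0=3 y_1=-5 y_2=5 y_3=-1 y_4=-4
S(3/4) = -4019/992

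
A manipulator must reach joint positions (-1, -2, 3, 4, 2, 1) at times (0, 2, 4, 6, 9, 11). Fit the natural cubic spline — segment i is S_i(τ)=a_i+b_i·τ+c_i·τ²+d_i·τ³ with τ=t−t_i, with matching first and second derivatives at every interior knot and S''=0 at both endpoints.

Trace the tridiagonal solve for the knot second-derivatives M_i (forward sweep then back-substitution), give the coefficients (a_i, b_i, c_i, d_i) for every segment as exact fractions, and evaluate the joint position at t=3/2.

  seg 0: a=-1 b=-10993/7710 c=0 d=3569/15420
  seg 1: a=-2 b=10421/7710 c=3569/2570 d=-314/771
  seg 2: a=3 b=15569/7710 c=-2711/2570 d=569/3855
  seg 3: a=4 b=-3307/7710 c=-87/514 d=347/11565
  seg 4: a=2 b=-4891/7710 c=259/2570 d=-259/15420
S(3/2) = -96943/41120

Δ: Δ0=-1/2, Δ1=5/2, Δ2=1/2, Δ3=-2/3, Δ4=-1/2
row 1: diag=8, rhs=18; c'=1/4, d'=9/4
row 2: denom=8−2·1/4=15/2; d'=(-12−2·9/4)/(15/2)=-11/5
row 3: denom=10−2·4/15=142/15; d'=(-7−2·-11/5)/(142/15)=-39/142
row 4: denom=10−3·45/142=1285/142; d'=(1−3·-39/142)/(1285/142)=259/1285
back: M4=259/1285
back: M3=-39/142−45/142·259/1285=-87/257
back: M2=-11/5−4/15·-87/257=-2711/1285
back: M1=9/4−1/4·-2711/1285=3569/1285
M: M0=0, M1=3569/1285, M2=-2711/1285, M3=-87/257, M4=259/1285, M5=0
seg 0: a=-1, c=M0/2=0, d=(M1−M0)/(6·2)=3569/15420, b=Δ0−h0·(2M0+M1)/6=-10993/7710
seg 1: a=-2, c=M1/2=3569/2570, d=(M2−M1)/(6·2)=-314/771, b=Δ1−h1·(2M1+M2)/6=10421/7710
seg 2: a=3, c=M2/2=-2711/2570, d=(M3−M2)/(6·2)=569/3855, b=Δ2−h2·(2M2+M3)/6=15569/7710
seg 3: a=4, c=M3/2=-87/514, d=(M4−M3)/(6·3)=347/11565, b=Δ3−h3·(2M3+M4)/6=-3307/7710
seg 4: a=2, c=M4/2=259/2570, d=(M5−M4)/(6·2)=-259/15420, b=Δ4−h4·(2M4+M5)/6=-4891/7710
t_q=3/2 → seg 0, τ=3/2; S=-1+-10993/7710·τ+0·τ²+3569/15420·τ³=-96943/41120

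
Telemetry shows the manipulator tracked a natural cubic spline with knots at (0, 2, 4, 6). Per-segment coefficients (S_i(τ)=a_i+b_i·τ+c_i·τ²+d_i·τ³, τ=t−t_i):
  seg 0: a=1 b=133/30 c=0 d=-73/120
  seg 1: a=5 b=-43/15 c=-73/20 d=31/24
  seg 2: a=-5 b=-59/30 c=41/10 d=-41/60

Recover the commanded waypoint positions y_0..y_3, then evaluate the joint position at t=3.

y_0=1 y_1=5 y_2=-5 y_3=2
S(3) = -9/40

y_0 = S_0(0) = a_0 = 1
y_1 = S_1(0) = a_1 = 5
y_2 = S_2(0) = a_2 = -5
y_3 = S_2(2) = 2
t_q=3 is in segment 1 (τ=1); S_1(τ)=-9/40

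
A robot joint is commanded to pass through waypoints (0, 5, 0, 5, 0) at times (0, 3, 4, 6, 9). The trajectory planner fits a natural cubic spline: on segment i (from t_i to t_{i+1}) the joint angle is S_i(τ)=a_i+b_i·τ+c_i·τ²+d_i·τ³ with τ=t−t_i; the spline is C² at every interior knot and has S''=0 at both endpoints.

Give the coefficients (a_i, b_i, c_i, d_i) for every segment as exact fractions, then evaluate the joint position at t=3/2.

Δ: Δ0=5/3, Δ1=-5, Δ2=5/2, Δ3=-5/3
row 1: diag=8, rhs=-40; c'=1/8, d'=-5
row 2: denom=6−1·1/8=47/8; d'=(45−1·-5)/(47/8)=400/47
row 3: denom=10−2·16/47=438/47; d'=(-25−2·400/47)/(438/47)=-1975/438
back: M3=-1975/438
back: M2=400/47−16/47·-1975/438=2200/219
back: M1=-5−1/8·2200/219=-1370/219
M: M0=0, M1=-1370/219, M2=2200/219, M3=-1975/438, M4=0
seg 0: a=0, c=M0/2=0, d=(M1−M0)/(6·3)=-685/1971, b=Δ0−h0·(2M0+M1)/6=350/73
seg 1: a=5, c=M1/2=-685/219, d=(M2−M1)/(6·1)=595/219, b=Δ1−h1·(2M1+M2)/6=-335/73
seg 2: a=0, c=M2/2=1100/219, d=(M3−M2)/(6·2)=-2125/1752, b=Δ2−h2·(2M2+M3)/6=-590/219
seg 3: a=5, c=M3/2=-1975/876, d=(M4−M3)/(6·3)=1975/7884, b=Δ3−h3·(2M3+M4)/6=415/146
t_q=3/2 → seg 0, τ=3/2; S=0+350/73·τ+0·τ²+-685/1971·τ³=3515/584

  seg 0: a=0 b=350/73 c=0 d=-685/1971
  seg 1: a=5 b=-335/73 c=-685/219 d=595/219
  seg 2: a=0 b=-590/219 c=1100/219 d=-2125/1752
  seg 3: a=5 b=415/146 c=-1975/876 d=1975/7884
S(3/2) = 3515/584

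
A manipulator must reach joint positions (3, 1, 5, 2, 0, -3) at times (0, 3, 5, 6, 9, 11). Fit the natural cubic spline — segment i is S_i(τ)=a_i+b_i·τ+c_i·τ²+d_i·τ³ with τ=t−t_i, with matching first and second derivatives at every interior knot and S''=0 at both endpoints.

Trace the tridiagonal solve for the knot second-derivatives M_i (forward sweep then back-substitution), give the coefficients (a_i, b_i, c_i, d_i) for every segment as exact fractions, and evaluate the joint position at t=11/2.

Δ: Δ0=-2/3, Δ1=2, Δ2=-3, Δ3=-2/3, Δ4=-3/2
row 1: diag=10, rhs=16; c'=1/5, d'=8/5
row 2: denom=6−2·1/5=28/5; d'=(-30−2·8/5)/(28/5)=-83/14
row 3: denom=8−1·5/28=219/28; d'=(14−1·-83/14)/(219/28)=186/73
row 4: denom=10−3·28/73=646/73; d'=(-5−3·186/73)/(646/73)=-923/646
back: M4=-923/646
back: M3=186/73−28/73·-923/646=1000/323
back: M2=-83/14−5/28·1000/323=-4187/646
back: M1=8/5−1/5·-4187/646=1871/646
M: M0=0, M1=1871/646, M2=-4187/646, M3=1000/323, M4=-923/646, M5=0
seg 0: a=3, c=M0/2=0, d=(M1−M0)/(6·3)=1871/11628, b=Δ0−h0·(2M0+M1)/6=-8197/3876
seg 1: a=1, c=M1/2=1871/1292, d=(M2−M1)/(6·2)=-3029/3876, b=Δ1−h1·(2M1+M2)/6=4321/1938
seg 2: a=5, c=M2/2=-4187/1292, d=(M3−M2)/(6·1)=6187/3876, b=Δ2−h2·(2M2+M3)/6=-2627/1938
seg 3: a=2, c=M3/2=500/323, d=(M4−M3)/(6·3)=-2923/11628, b=Δ3−h3·(2M3+M4)/6=-695/228
seg 4: a=0, c=M4/2=-923/1292, d=(M5−M4)/(6·2)=923/7752, b=Δ4−h4·(2M4+M5)/6=-1061/1938
t_q=11/2 → seg 2, τ=1/2; S=5+-2627/1938·τ+-4187/1292·τ²+6187/3876·τ³=38363/10336

  seg 0: a=3 b=-8197/3876 c=0 d=1871/11628
  seg 1: a=1 b=4321/1938 c=1871/1292 d=-3029/3876
  seg 2: a=5 b=-2627/1938 c=-4187/1292 d=6187/3876
  seg 3: a=2 b=-695/228 c=500/323 d=-2923/11628
  seg 4: a=0 b=-1061/1938 c=-923/1292 d=923/7752
S(11/2) = 38363/10336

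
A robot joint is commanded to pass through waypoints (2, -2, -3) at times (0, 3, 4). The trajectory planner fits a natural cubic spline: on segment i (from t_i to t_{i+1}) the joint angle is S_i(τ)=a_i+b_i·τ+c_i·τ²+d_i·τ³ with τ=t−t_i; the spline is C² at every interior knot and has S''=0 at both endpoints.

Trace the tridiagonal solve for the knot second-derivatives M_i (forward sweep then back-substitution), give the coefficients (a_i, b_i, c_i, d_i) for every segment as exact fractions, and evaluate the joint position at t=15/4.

Δ: Δ0=-4/3, Δ1=-1
row 1: diag=8, rhs=2; c'=1/8, d'=1/4
back: M1=1/4
M: M0=0, M1=1/4, M2=0
seg 0: a=2, c=M0/2=0, d=(M1−M0)/(6·3)=1/72, b=Δ0−h0·(2M0+M1)/6=-35/24
seg 1: a=-2, c=M1/2=1/8, d=(M2−M1)/(6·1)=-1/24, b=Δ1−h1·(2M1+M2)/6=-13/12
t_q=15/4 → seg 1, τ=3/4; S=-2+-13/12·τ+1/8·τ²+-1/24·τ³=-1413/512

  seg 0: a=2 b=-35/24 c=0 d=1/72
  seg 1: a=-2 b=-13/12 c=1/8 d=-1/24
S(15/4) = -1413/512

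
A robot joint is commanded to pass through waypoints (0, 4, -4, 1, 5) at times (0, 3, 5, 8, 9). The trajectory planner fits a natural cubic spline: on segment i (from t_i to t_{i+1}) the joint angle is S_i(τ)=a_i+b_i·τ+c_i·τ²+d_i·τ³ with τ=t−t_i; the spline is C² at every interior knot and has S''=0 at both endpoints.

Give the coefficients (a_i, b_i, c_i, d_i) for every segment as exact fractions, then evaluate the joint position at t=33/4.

  seg 0: a=0 b=1135/339 c=0 d=-683/3051
  seg 1: a=4 b=-914/339 c=-683/339 d=77/113
  seg 2: a=-4 b=-874/339 c=703/339 d=-670/3051
  seg 3: a=1 b=1334/339 c=11/113 d=-11/339
S(33/4) = 14387/7232

Δ: Δ0=4/3, Δ1=-4, Δ2=5/3, Δ3=4
row 1: diag=10, rhs=-32; c'=1/5, d'=-16/5
row 2: denom=10−2·1/5=48/5; d'=(34−2·-16/5)/(48/5)=101/24
row 3: denom=8−3·5/16=113/16; d'=(14−3·101/24)/(113/16)=22/113
back: M3=22/113
back: M2=101/24−5/16·22/113=1406/339
back: M1=-16/5−1/5·1406/339=-1366/339
M: M0=0, M1=-1366/339, M2=1406/339, M3=22/113, M4=0
seg 0: a=0, c=M0/2=0, d=(M1−M0)/(6·3)=-683/3051, b=Δ0−h0·(2M0+M1)/6=1135/339
seg 1: a=4, c=M1/2=-683/339, d=(M2−M1)/(6·2)=77/113, b=Δ1−h1·(2M1+M2)/6=-914/339
seg 2: a=-4, c=M2/2=703/339, d=(M3−M2)/(6·3)=-670/3051, b=Δ2−h2·(2M2+M3)/6=-874/339
seg 3: a=1, c=M3/2=11/113, d=(M4−M3)/(6·1)=-11/339, b=Δ3−h3·(2M3+M4)/6=1334/339
t_q=33/4 → seg 3, τ=1/4; S=1+1334/339·τ+11/113·τ²+-11/339·τ³=14387/7232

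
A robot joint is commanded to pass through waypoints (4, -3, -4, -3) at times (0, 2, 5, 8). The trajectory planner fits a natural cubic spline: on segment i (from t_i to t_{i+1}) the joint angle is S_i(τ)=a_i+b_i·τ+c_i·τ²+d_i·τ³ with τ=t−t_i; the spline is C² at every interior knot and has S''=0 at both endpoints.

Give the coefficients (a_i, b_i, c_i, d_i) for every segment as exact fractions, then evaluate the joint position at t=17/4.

Δ: Δ0=-7/2, Δ1=-1/3, Δ2=1/3
row 1: diag=10, rhs=19; c'=3/10, d'=19/10
row 2: denom=12−3·3/10=111/10; d'=(4−3·19/10)/(111/10)=-17/111
back: M2=-17/111
back: M1=19/10−3/10·-17/111=72/37
M: M0=0, M1=72/37, M2=-17/111, M3=0
seg 0: a=4, c=M0/2=0, d=(M1−M0)/(6·2)=6/37, b=Δ0−h0·(2M0+M1)/6=-307/74
seg 1: a=-3, c=M1/2=36/37, d=(M2−M1)/(6·3)=-233/1998, b=Δ1−h1·(2M1+M2)/6=-163/74
seg 2: a=-4, c=M2/2=-17/222, d=(M3−M2)/(6·3)=17/1998, b=Δ2−h2·(2M2+M3)/6=18/37
t_q=17/4 → seg 1, τ=9/4; S=-3+-163/74·τ+36/37·τ²+-233/1998·τ³=-20643/4736

  seg 0: a=4 b=-307/74 c=0 d=6/37
  seg 1: a=-3 b=-163/74 c=36/37 d=-233/1998
  seg 2: a=-4 b=18/37 c=-17/222 d=17/1998
S(17/4) = -20643/4736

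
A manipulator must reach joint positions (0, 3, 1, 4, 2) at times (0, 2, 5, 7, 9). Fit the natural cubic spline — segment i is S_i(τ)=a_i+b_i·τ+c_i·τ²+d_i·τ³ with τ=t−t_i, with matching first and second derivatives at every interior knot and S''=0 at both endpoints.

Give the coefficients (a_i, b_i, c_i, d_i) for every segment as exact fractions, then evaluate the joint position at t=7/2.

  seg 0: a=0 b=2243/1032 c=0 d=-695/4128
  seg 1: a=3 b=79/516 c=-695/688 d=169/688
  seg 2: a=1 b=1495/2064 c=413/344 d=-3355/8256
  seg 3: a=4 b=671/1032 c=-1703/1376 d=1703/8256
S(7/2) = 9829/5504

Δ: Δ0=3/2, Δ1=-2/3, Δ2=3/2, Δ3=-1
row 1: diag=10, rhs=-13; c'=3/10, d'=-13/10
row 2: denom=10−3·3/10=91/10; d'=(13−3·-13/10)/(91/10)=13/7
row 3: denom=8−2·20/91=688/91; d'=(-15−2·13/7)/(688/91)=-1703/688
back: M3=-1703/688
back: M2=13/7−20/91·-1703/688=413/172
back: M1=-13/10−3/10·413/172=-695/344
M: M0=0, M1=-695/344, M2=413/172, M3=-1703/688, M4=0
seg 0: a=0, c=M0/2=0, d=(M1−M0)/(6·2)=-695/4128, b=Δ0−h0·(2M0+M1)/6=2243/1032
seg 1: a=3, c=M1/2=-695/688, d=(M2−M1)/(6·3)=169/688, b=Δ1−h1·(2M1+M2)/6=79/516
seg 2: a=1, c=M2/2=413/344, d=(M3−M2)/(6·2)=-3355/8256, b=Δ2−h2·(2M2+M3)/6=1495/2064
seg 3: a=4, c=M3/2=-1703/1376, d=(M4−M3)/(6·2)=1703/8256, b=Δ3−h3·(2M3+M4)/6=671/1032
t_q=7/2 → seg 1, τ=3/2; S=3+79/516·τ+-695/688·τ²+169/688·τ³=9829/5504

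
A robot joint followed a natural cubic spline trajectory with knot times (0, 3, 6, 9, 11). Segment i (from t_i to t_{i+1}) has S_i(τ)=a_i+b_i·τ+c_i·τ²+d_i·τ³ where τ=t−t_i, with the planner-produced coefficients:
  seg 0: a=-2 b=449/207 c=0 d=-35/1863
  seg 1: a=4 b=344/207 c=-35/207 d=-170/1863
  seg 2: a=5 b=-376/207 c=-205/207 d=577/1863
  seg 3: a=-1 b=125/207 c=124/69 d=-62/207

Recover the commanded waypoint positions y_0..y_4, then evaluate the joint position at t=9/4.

y_0 = S_0(0) = a_0 = -2
y_1 = S_1(0) = a_1 = 4
y_2 = S_2(0) = a_2 = 5
y_3 = S_3(0) = a_3 = -1
y_4 = S_3(2) = 5
t_q=9/4 is in segment 0 (τ=9/4); S_0(τ)=3925/1472

y_0=-2 y_1=4 y_2=5 y_3=-1 y_4=5
S(9/4) = 3925/1472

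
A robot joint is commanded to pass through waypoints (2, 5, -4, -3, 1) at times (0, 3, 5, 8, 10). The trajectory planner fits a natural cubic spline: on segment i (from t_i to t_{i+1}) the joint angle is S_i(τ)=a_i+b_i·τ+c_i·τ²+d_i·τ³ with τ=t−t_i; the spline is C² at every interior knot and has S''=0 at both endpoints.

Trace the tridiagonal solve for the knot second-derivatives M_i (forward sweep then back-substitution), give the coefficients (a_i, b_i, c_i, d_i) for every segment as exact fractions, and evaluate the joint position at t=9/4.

  seg 0: a=2 b=5263/1740 c=0 d=-3523/15660
  seg 1: a=5 b=-2653/870 c=-3523/1740 d=2261/3480
  seg 2: a=-4 b=-486/145 c=163/87 d=-842/3915
  seg 3: a=-3 b=302/145 c=-9/145 d=3/290
S(9/4) = 231743/37120

Δ: Δ0=1, Δ1=-9/2, Δ2=1/3, Δ3=2
row 1: diag=10, rhs=-33; c'=1/5, d'=-33/10
row 2: denom=10−2·1/5=48/5; d'=(29−2·-33/10)/(48/5)=89/24
row 3: denom=10−3·5/16=145/16; d'=(10−3·89/24)/(145/16)=-18/145
back: M3=-18/145
back: M2=89/24−5/16·-18/145=326/87
back: M1=-33/10−1/5·326/87=-3523/870
M: M0=0, M1=-3523/870, M2=326/87, M3=-18/145, M4=0
seg 0: a=2, c=M0/2=0, d=(M1−M0)/(6·3)=-3523/15660, b=Δ0−h0·(2M0+M1)/6=5263/1740
seg 1: a=5, c=M1/2=-3523/1740, d=(M2−M1)/(6·2)=2261/3480, b=Δ1−h1·(2M1+M2)/6=-2653/870
seg 2: a=-4, c=M2/2=163/87, d=(M3−M2)/(6·3)=-842/3915, b=Δ2−h2·(2M2+M3)/6=-486/145
seg 3: a=-3, c=M3/2=-9/145, d=(M4−M3)/(6·2)=3/290, b=Δ3−h3·(2M3+M4)/6=302/145
t_q=9/4 → seg 0, τ=9/4; S=2+5263/1740·τ+0·τ²+-3523/15660·τ³=231743/37120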